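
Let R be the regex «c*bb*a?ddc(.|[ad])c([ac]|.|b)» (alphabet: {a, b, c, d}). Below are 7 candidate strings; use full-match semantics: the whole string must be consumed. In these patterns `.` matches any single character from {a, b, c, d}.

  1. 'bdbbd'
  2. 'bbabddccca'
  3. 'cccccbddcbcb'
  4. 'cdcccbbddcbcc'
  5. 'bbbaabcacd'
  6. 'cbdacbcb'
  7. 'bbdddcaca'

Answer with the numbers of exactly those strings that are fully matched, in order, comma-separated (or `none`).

3

1 → no match
2 → no match
3 → match
4 → no match
5 → no match
6 → no match
7 → no match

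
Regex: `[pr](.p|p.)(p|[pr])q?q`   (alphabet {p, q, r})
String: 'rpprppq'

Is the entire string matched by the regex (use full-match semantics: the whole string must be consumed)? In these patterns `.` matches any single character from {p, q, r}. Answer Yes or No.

No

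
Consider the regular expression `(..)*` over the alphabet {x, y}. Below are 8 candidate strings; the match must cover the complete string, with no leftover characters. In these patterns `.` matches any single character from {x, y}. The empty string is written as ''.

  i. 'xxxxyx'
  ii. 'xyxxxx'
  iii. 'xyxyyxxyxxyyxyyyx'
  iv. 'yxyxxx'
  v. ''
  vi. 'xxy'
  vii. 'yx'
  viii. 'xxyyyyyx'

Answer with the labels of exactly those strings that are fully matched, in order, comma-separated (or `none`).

i, ii, iv, v, vii, viii

i. 'xxxxyx' → match
ii. 'xyxxxx' → match
iii → no match
iv. 'yxyxxx' → match
v. '' → match
vi. 'xxy' → no match
vii. 'yx' → match
viii. 'xxyyyyyx' → match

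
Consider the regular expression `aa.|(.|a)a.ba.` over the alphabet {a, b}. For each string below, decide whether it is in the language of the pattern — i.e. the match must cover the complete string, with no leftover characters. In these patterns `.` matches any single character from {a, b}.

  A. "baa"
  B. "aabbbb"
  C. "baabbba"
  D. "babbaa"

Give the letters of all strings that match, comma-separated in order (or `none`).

D

A → no match
B → no match
C → no match
D → match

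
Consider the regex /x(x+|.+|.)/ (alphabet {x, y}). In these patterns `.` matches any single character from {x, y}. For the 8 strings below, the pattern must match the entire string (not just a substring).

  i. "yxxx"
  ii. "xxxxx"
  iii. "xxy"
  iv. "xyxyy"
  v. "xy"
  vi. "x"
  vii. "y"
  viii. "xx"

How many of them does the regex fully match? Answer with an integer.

i → no match — must start with "x"
ii → match
iii → match
iv → match
v → match
vi → no match
vii → no match — must start with "x"
viii → match
Total matched: 5

5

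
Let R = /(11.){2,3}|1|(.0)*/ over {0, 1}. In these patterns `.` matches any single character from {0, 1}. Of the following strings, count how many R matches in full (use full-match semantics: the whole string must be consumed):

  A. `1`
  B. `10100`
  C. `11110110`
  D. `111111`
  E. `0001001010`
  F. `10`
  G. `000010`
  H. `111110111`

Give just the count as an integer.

5

A → match
B → no match
C → no match
D → match
E → no match
F → match
G → match
H → match
Total matched: 5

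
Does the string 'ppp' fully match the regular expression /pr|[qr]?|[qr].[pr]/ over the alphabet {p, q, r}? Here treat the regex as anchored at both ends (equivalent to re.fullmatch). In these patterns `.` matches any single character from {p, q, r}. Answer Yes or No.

No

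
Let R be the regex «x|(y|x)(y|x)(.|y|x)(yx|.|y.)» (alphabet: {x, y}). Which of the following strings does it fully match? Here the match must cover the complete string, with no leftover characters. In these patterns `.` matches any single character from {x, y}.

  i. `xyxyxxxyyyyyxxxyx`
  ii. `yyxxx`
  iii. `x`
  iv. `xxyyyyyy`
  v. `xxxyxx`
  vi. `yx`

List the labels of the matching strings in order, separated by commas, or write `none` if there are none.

i → no match
ii → no match
iii → match
iv → no match
v → no match
vi → no match

iii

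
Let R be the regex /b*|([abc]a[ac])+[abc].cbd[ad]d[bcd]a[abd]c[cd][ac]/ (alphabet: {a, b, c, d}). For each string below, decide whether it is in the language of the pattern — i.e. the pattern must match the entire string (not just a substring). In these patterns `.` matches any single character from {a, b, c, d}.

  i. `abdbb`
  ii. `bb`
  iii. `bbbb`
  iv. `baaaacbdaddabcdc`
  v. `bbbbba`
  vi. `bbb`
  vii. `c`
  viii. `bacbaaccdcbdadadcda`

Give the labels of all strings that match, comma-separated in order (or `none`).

i → no match
ii → match
iii → match
iv → match
v → no match
vi → match
vii → no match
viii → no match

ii, iii, iv, vi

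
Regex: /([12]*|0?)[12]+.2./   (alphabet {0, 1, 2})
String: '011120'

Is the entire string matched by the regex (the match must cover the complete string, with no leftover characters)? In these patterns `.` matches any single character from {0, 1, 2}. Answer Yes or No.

Yes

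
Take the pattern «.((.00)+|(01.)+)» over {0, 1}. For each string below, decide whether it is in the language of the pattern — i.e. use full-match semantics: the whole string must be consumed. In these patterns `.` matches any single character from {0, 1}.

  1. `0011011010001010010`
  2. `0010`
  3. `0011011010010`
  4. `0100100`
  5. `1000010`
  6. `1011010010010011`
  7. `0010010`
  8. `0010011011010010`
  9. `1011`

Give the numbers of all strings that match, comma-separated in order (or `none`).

2, 3, 4, 6, 7, 8, 9

1 → no match
2 → match
3 → match
4 → match
5 → no match
6 → match
7 → match
8 → match
9 → match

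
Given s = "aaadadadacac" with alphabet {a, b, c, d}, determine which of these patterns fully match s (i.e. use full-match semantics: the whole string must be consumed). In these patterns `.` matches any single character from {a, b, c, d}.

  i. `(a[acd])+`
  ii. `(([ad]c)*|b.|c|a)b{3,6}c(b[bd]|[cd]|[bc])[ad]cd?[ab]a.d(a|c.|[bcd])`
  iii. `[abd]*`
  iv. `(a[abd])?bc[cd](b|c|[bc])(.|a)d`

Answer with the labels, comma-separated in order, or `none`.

i → match
ii → no match
iii → no match
iv → no match — must end with "d"

i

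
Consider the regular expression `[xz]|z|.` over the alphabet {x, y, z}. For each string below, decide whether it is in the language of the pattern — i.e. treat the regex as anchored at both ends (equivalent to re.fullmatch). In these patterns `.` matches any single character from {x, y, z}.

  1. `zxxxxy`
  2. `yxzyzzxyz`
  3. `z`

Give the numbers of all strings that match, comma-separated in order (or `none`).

1 → no match
2 → no match
3 → match

3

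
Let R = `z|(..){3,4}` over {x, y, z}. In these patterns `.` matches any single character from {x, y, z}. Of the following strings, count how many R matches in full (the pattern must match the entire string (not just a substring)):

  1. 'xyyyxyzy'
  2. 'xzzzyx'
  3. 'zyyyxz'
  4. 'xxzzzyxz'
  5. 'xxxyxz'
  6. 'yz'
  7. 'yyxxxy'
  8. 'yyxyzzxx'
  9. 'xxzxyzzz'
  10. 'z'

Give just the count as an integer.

1 → match
2 → match
3 → match
4 → match
5 → match
6 → no match
7 → match
8 → match
9 → match
10 → match
Total matched: 9

9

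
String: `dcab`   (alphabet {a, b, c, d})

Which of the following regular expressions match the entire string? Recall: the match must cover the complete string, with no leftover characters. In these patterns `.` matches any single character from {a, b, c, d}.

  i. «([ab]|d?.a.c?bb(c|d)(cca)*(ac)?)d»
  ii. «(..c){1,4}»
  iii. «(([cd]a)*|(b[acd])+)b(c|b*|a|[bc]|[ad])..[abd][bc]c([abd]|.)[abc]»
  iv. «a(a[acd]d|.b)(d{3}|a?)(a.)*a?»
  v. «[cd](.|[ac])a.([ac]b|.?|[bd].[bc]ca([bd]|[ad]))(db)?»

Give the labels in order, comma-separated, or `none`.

v

i → no match — must end with `d`
ii → no match — must end with `c`
iii → no match
iv → no match — must start with `a`
v → match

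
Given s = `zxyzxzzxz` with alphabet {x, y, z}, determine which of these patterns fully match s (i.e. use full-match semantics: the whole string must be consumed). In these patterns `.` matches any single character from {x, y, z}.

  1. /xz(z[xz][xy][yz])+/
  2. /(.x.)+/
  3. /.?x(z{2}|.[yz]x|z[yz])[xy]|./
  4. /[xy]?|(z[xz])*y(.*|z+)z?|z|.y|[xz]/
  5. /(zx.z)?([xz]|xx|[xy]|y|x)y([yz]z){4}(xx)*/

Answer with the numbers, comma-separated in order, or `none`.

2, 4

1 → no match — must start with `xzz`
2 → match
3 → no match
4 → match
5 → no match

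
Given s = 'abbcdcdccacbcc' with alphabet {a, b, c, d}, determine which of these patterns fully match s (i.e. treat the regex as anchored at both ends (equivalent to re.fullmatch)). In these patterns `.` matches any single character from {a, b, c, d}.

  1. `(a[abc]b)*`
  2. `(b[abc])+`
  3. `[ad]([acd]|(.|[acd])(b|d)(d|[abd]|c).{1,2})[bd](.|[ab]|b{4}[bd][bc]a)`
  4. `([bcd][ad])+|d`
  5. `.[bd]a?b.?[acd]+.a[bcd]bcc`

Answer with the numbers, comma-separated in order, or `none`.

1 → no match
2 → no match — must start with 'b'
3 → no match
4 → no match
5 → match

5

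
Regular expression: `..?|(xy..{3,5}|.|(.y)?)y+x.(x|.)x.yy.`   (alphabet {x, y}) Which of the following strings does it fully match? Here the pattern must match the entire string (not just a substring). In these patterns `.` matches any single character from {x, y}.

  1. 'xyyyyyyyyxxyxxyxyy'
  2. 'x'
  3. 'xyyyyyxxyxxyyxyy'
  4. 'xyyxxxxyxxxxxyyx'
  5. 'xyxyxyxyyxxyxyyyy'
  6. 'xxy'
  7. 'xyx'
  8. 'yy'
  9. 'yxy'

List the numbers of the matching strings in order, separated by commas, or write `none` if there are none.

1 → no match
2 → match
3 → no match
4 → match
5 → match
6 → no match
7 → no match
8 → match
9 → no match

2, 4, 5, 8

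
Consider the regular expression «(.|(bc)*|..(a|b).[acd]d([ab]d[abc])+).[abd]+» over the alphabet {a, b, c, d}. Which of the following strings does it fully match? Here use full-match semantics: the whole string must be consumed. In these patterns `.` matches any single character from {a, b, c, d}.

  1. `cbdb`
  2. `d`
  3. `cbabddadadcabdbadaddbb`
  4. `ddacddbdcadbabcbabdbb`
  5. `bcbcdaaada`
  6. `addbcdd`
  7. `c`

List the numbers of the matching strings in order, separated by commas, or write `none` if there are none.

1, 5

1. `cbdb` → match
2. `d` → no match
3 → no match
4 → no match
5. `bcbcdaaada` → match
6. `addbcdd` → no match
7. `c` → no match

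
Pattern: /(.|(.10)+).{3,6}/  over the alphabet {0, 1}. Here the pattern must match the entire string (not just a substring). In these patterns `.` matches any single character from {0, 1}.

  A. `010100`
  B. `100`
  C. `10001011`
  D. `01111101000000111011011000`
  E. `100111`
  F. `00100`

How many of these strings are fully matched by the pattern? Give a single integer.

3

A → match
B → no match
C → no match
D → no match
E → match
F → match
Total matched: 3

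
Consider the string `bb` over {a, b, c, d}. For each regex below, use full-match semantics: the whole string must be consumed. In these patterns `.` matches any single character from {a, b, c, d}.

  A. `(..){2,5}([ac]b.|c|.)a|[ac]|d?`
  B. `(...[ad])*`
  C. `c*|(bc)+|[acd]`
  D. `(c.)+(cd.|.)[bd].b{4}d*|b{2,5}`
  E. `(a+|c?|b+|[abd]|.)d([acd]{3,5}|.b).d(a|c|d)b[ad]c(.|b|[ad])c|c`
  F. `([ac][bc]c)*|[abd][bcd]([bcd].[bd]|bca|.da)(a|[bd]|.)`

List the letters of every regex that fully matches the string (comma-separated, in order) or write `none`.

A → no match
B → no match
C → no match
D → match
E → no match — must end with `c`
F → no match

D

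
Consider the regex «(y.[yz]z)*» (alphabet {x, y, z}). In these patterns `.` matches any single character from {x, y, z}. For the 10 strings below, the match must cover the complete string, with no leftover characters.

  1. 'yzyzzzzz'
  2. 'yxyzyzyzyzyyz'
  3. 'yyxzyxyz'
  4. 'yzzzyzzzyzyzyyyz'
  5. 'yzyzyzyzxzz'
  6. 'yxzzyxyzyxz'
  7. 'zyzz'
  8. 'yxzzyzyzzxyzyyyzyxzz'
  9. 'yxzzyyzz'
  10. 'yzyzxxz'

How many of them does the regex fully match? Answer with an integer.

2

1 → no match
2 → no match
3 → no match
4 → match
5 → no match
6 → no match
7 → no match
8 → no match
9 → match
10 → no match
Total matched: 2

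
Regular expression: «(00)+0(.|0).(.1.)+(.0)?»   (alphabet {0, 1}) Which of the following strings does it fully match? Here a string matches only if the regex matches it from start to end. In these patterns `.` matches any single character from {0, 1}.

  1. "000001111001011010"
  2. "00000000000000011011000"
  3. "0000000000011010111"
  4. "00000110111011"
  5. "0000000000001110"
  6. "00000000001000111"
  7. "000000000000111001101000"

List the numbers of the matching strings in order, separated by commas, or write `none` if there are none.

1 → match
2 → match
3 → match
4 → match
5 → match
6 → no match
7 → match

1, 2, 3, 4, 5, 7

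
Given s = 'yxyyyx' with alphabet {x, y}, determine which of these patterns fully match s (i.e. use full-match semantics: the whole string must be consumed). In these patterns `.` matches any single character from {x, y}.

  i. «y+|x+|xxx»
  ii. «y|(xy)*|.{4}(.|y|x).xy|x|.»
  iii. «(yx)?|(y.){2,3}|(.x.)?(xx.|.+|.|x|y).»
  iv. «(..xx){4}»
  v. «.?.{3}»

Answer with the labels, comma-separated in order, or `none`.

iii

i → no match
ii → no match
iii → match
iv → no match — must end with 'xx'
v → no match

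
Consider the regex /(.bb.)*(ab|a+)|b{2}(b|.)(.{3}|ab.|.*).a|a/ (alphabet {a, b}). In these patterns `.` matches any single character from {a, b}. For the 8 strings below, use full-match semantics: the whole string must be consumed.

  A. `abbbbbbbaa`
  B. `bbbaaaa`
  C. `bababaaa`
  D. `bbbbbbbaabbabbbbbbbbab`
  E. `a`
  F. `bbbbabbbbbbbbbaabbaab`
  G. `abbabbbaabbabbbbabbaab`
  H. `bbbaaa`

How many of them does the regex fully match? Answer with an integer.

A → match
B → match
C → no match
D → match
E → match
F → no match
G → match
H → match
Total matched: 6

6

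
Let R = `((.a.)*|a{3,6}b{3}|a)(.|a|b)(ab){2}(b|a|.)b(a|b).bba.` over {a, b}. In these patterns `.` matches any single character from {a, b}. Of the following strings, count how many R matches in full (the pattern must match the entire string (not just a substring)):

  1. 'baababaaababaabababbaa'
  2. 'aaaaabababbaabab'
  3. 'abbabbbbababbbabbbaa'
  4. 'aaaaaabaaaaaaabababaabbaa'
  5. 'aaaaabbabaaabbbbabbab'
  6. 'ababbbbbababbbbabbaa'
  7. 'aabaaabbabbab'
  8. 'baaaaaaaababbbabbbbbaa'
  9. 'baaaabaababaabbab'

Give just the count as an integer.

1 → no match
2 → no match
3 → no match
4 → match
5 → no match
6 → no match
7 → no match
8 → no match
9 → no match
Total matched: 1

1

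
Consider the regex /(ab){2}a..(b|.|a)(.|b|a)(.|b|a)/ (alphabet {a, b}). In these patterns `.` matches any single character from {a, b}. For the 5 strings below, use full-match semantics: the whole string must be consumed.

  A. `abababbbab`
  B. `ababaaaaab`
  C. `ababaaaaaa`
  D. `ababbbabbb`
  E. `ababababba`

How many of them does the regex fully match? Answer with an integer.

A → match
B → match
C → match
D → no match
E → match
Total matched: 4

4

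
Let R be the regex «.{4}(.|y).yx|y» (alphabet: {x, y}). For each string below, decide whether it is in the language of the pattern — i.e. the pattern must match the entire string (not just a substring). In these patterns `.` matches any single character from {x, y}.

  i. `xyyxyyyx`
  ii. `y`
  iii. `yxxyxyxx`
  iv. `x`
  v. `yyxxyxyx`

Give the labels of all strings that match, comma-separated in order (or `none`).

i → match
ii → match
iii → no match
iv → no match
v → match

i, ii, v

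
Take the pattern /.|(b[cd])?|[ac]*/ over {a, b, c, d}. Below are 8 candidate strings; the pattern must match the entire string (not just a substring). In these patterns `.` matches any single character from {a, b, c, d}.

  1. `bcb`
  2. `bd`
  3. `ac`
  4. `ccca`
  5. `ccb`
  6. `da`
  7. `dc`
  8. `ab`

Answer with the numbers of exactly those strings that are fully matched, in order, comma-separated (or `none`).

1 → no match
2 → match
3 → match
4 → match
5 → no match
6 → no match
7 → no match
8 → no match

2, 3, 4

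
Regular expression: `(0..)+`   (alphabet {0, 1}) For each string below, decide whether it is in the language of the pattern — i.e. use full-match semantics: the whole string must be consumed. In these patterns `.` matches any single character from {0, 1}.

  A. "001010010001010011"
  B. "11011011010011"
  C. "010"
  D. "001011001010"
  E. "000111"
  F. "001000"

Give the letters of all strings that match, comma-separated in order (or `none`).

A, C, D, F

A → match
B → no match — must start with "0"
C → match
D → match
E → no match
F → match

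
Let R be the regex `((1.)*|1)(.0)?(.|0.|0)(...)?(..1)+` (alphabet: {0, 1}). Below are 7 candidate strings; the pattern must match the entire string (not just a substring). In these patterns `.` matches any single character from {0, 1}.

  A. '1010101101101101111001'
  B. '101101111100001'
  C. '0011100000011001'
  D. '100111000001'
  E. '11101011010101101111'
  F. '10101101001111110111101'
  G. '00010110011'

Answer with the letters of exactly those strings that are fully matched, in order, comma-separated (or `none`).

A → match
B → no match
C → no match
D → no match
E → no match
F → no match
G → no match

A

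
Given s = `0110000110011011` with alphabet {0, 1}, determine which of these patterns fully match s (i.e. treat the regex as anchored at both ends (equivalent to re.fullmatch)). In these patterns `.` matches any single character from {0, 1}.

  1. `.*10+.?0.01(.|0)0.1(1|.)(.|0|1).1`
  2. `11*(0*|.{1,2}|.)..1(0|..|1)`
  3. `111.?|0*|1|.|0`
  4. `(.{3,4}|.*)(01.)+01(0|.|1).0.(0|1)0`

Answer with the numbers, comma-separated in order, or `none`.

1 → match
2 → no match — must start with `1`
3 → no match
4 → no match — must end with `0`

1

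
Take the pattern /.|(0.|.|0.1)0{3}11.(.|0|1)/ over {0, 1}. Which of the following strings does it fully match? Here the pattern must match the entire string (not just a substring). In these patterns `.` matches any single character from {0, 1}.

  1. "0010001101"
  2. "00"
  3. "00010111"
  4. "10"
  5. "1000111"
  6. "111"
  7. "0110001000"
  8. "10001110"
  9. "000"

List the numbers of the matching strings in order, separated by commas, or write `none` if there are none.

1, 8

1. "0010001101" → match
2. "00" → no match
3. "00010111" → no match
4. "10" → no match
5. "1000111" → no match
6. "111" → no match
7. "0110001000" → no match
8. "10001110" → match
9. "000" → no match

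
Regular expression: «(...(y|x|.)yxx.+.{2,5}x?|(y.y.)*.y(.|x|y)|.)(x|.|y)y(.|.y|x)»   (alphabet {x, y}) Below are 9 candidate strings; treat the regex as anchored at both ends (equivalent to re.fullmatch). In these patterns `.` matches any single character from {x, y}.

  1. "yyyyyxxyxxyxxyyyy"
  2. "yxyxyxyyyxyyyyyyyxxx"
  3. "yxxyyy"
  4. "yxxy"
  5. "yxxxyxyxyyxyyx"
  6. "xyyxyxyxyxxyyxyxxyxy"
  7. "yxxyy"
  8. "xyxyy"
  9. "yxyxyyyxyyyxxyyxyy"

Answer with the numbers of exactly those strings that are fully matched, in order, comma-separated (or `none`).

1 → match
2 → no match
3 → no match
4 → no match
5 → no match
6 → no match
7 → no match
8 → no match
9 → match

1, 9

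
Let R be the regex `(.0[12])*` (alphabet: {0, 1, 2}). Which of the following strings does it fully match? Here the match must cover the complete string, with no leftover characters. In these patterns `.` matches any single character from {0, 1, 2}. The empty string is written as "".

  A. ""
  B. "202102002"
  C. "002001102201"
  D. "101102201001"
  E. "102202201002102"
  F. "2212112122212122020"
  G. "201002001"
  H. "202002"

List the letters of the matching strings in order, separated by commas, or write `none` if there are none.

A, B, C, D, E, G, H

A → match
B → match
C → match
D → match
E → match
F → no match
G → match
H → match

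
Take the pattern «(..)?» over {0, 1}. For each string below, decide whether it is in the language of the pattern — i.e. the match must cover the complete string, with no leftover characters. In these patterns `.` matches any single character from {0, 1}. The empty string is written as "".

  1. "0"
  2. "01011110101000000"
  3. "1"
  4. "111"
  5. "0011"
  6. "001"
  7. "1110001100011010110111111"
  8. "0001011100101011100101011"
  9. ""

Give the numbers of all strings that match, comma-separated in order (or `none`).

1 → no match
2 → no match
3 → no match
4 → no match
5 → no match
6 → no match
7 → no match
8 → no match
9 → match

9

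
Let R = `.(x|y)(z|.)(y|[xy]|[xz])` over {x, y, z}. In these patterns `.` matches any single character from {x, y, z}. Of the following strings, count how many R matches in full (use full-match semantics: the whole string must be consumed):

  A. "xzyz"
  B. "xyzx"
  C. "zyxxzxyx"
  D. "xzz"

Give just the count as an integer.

A → no match
B → match
C → no match
D → no match
Total matched: 1

1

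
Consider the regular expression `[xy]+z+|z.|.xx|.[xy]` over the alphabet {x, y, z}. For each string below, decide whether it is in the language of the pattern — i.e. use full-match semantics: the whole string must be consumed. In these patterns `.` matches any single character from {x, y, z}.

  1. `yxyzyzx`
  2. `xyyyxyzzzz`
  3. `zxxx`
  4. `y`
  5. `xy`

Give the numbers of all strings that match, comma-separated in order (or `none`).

1. `yxyzyzx` → no match
2. `xyyyxyzzzz` → match
3. `zxxx` → no match
4. `y` → no match
5. `xy` → match

2, 5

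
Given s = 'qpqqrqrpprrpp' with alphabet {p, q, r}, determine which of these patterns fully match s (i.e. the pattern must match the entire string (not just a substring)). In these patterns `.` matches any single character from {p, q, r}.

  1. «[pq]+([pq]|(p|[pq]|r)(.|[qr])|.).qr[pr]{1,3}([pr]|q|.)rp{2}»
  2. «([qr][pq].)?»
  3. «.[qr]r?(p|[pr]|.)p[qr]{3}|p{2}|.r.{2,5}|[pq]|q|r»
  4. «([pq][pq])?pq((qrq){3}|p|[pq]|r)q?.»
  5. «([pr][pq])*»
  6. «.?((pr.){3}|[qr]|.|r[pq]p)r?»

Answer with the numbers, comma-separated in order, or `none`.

1 → match
2 → no match
3 → no match
4 → no match
5 → no match
6 → no match

1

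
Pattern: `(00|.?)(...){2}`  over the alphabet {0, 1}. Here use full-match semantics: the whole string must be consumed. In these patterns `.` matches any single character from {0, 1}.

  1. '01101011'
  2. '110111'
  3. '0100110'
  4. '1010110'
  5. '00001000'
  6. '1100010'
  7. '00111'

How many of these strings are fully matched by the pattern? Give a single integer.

1 → no match
2 → match
3 → match
4 → match
5 → match
6 → match
7 → no match
Total matched: 5

5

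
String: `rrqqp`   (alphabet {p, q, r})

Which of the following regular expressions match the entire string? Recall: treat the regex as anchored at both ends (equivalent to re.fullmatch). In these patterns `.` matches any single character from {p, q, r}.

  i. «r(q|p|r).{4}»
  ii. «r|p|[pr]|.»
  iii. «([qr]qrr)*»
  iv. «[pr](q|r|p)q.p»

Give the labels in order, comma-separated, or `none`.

iv

i → no match
ii → no match
iii → no match
iv → match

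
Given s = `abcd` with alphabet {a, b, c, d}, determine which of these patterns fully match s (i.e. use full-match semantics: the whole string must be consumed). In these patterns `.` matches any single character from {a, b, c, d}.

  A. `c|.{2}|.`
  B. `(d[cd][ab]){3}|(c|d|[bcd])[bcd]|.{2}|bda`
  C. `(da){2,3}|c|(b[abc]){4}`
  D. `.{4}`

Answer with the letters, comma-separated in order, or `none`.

A → no match
B → no match
C → no match
D → match

D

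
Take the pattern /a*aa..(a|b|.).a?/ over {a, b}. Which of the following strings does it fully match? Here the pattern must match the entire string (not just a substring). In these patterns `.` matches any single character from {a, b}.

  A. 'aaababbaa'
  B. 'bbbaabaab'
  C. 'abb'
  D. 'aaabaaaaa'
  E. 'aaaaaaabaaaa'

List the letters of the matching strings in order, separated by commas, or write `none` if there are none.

A. 'aaababbaa' → no match
B. 'bbbaabaab' → no match
C. 'abb' → no match
D. 'aaabaaaaa' → no match
E. 'aaaaaaabaaaa' → match

E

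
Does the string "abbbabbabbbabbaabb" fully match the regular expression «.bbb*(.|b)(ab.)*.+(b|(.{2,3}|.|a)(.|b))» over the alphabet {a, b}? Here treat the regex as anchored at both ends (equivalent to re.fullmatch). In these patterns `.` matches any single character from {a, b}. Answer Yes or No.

Yes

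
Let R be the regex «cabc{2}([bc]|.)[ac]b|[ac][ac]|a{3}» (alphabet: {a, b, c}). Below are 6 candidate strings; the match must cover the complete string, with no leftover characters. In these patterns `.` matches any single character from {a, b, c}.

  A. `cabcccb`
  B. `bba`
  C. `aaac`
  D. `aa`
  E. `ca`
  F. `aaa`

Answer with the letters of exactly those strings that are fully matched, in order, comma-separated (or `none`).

A. `cabcccb` → no match
B. `bba` → no match
C. `aaac` → no match
D. `aa` → match
E. `ca` → match
F. `aaa` → match

D, E, F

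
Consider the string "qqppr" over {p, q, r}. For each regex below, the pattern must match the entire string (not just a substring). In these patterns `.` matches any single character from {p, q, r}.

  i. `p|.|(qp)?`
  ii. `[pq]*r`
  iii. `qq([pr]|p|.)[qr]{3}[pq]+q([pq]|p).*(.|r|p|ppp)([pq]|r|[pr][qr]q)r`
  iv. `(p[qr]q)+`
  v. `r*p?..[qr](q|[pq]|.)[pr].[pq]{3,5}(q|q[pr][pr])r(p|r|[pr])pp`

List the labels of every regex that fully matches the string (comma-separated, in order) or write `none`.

i → no match
ii → match
iii → no match
iv → no match — must start with "p"
v → no match — must end with "pp"

ii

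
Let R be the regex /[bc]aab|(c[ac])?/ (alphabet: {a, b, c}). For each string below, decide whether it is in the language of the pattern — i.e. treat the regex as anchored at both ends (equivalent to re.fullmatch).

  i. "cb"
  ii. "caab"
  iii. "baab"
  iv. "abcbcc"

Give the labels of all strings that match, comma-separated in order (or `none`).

ii, iii

i → no match
ii → match
iii → match
iv → no match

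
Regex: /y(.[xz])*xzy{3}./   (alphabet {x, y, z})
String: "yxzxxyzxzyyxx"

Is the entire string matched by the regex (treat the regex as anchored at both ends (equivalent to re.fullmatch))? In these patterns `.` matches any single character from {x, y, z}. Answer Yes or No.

No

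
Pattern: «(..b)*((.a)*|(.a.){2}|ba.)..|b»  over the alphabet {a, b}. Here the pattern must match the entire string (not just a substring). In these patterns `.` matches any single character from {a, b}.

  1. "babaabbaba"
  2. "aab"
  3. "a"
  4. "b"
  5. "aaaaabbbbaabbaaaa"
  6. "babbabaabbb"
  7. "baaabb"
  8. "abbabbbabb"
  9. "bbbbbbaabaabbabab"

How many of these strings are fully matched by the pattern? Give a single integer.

6

1 → match
2 → no match
3 → no match
4 → match
5 → no match
6 → match
7 → match
8 → match
9 → match
Total matched: 6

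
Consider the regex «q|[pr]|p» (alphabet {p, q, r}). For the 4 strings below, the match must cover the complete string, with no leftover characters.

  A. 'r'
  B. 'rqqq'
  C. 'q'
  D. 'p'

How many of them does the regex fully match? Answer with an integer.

A. 'r' → match
B. 'rqqq' → no match
C. 'q' → match
D. 'p' → match
Total matched: 3

3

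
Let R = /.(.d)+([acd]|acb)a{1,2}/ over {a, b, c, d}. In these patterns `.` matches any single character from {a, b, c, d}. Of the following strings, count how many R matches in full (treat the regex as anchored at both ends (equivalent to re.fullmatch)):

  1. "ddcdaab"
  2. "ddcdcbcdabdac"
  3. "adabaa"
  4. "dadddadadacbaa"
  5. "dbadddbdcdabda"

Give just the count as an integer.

1

1 → no match — must end with "a"
2 → no match — must end with "a"
3 → no match
4 → match
5 → no match
Total matched: 1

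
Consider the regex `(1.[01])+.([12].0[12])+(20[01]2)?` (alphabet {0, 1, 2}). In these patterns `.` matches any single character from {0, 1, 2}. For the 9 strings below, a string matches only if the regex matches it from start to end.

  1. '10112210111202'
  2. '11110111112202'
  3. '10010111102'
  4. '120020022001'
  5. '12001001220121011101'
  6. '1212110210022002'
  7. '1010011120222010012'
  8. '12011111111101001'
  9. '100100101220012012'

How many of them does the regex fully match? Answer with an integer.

7

1 → no match
2 → match
3. '10010111102' → match
4. '120020022001' → match
5 → match
6 → match
7 → no match
8 → match
9 → match
Total matched: 7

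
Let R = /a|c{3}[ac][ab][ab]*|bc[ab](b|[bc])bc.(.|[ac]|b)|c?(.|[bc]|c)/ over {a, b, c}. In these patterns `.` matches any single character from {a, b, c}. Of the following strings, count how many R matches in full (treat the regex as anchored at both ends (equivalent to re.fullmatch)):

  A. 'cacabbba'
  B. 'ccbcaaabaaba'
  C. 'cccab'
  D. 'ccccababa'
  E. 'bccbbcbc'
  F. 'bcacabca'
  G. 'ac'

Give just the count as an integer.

2

A → no match
B → no match
C → match
D → match
E → no match
F → no match
G → no match
Total matched: 2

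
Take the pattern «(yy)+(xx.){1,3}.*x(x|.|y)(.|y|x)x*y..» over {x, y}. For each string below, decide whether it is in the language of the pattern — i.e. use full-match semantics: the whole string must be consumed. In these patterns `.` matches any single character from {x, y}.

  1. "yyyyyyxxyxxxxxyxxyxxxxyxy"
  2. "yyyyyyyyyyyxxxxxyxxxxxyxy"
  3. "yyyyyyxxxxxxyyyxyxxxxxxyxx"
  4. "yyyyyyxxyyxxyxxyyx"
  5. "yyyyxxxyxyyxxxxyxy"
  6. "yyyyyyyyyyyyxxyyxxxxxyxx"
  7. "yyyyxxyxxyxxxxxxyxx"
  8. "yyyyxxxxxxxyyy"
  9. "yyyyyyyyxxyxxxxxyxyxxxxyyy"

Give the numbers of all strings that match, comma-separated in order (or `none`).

1, 3, 4, 5, 6, 7, 8, 9

1 → match
2 → no match
3 → match
4 → match
5 → match
6 → match
7 → match
8 → match
9 → match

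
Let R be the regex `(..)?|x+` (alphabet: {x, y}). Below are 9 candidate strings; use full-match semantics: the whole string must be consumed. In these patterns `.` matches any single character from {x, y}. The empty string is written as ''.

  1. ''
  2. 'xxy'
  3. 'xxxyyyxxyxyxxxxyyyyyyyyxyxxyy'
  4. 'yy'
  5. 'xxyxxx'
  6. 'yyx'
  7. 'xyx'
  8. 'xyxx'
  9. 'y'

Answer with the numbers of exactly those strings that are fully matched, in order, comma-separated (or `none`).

1. '' → match
2. 'xxy' → no match
3 → no match
4. 'yy' → match
5. 'xxyxxx' → no match
6. 'yyx' → no match
7. 'xyx' → no match
8. 'xyxx' → no match
9. 'y' → no match

1, 4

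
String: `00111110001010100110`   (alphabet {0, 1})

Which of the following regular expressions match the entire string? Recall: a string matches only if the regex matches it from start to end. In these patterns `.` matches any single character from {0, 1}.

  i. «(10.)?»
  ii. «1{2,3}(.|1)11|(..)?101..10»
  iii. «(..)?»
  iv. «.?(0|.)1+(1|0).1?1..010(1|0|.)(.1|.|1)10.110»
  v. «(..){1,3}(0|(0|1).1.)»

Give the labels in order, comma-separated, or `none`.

iv

i → no match
ii → no match
iii → no match
iv → match
v → no match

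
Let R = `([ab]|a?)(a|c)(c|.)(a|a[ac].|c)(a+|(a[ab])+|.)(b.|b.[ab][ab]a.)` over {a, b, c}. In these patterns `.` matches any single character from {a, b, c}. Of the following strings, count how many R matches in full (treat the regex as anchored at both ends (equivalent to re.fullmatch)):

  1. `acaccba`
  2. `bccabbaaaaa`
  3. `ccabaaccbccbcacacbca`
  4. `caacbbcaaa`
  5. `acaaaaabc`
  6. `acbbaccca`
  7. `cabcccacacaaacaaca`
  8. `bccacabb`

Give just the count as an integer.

1 → match
2 → match
3 → no match
4 → no match
5 → match
6 → no match
7 → no match
8 → no match
Total matched: 3

3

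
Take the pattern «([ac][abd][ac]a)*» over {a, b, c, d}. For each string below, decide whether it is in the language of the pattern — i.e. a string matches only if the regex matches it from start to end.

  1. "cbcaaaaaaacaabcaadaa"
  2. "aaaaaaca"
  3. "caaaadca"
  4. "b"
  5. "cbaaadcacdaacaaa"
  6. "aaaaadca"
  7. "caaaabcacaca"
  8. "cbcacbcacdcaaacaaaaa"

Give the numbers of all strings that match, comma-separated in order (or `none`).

1 → match
2. "aaaaaaca" → match
3. "caaaadca" → match
4. "b" → no match
5 → match
6. "aaaaadca" → match
7. "caaaabcacaca" → match
8 → match

1, 2, 3, 5, 6, 7, 8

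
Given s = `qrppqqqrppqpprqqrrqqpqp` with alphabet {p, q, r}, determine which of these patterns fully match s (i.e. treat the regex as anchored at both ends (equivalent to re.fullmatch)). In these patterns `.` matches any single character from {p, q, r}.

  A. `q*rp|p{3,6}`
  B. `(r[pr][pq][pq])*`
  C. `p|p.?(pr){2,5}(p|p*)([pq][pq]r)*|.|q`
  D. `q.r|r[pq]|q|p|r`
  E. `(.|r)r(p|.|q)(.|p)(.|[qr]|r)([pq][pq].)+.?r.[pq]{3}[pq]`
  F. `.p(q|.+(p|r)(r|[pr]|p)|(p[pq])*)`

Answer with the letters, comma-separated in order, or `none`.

A → no match
B → no match
C → no match
D → no match
E → match
F → no match

E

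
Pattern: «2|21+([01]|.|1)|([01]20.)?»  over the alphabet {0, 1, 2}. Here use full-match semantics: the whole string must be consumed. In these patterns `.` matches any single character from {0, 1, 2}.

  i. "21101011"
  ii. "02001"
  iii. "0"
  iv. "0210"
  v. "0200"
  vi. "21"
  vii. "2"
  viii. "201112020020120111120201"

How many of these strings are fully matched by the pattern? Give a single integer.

i. "21101011" → no match
ii. "02001" → no match
iii. "0" → no match
iv. "0210" → no match
v. "0200" → match
vi. "21" → no match
vii. "2" → match
viii → no match
Total matched: 2

2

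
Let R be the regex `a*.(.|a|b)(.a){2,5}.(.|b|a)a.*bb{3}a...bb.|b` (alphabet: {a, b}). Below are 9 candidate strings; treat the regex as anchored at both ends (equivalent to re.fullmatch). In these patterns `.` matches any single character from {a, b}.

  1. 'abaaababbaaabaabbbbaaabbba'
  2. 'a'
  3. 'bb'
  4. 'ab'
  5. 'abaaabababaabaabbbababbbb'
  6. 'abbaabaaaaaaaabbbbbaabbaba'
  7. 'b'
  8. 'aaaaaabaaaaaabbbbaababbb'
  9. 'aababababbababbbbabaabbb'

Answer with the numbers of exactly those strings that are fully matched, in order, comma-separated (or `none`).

1 → match
2. 'a' → no match
3. 'bb' → no match
4. 'ab' → no match
5 → no match
6 → no match
7. 'b' → match
8 → match
9 → match

1, 7, 8, 9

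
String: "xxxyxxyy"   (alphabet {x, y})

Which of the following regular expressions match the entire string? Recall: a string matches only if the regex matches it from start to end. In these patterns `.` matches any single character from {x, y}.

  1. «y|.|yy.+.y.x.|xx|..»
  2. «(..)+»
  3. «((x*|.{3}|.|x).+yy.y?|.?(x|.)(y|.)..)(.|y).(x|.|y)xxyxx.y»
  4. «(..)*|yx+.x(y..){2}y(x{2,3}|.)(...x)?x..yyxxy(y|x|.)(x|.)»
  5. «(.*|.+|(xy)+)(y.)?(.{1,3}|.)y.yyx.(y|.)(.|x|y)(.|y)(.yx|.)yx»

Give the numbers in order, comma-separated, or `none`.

2, 4

1 → no match
2 → match
3 → no match
4 → match
5 → no match — must end with "yx"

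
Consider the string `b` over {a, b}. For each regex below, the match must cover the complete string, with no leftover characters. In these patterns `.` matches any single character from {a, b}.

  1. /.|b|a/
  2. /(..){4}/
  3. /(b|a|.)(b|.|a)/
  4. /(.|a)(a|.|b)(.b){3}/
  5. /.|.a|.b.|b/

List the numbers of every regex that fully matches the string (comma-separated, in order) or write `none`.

1, 5

1 → match
2 → no match
3 → no match
4 → no match
5 → match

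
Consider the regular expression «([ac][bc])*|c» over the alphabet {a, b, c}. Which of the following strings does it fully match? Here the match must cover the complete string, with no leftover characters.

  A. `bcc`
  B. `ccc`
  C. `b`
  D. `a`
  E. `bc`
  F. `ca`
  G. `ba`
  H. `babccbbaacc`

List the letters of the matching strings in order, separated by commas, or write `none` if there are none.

none

A → no match
B → no match
C → no match
D → no match
E → no match
F → no match
G → no match
H → no match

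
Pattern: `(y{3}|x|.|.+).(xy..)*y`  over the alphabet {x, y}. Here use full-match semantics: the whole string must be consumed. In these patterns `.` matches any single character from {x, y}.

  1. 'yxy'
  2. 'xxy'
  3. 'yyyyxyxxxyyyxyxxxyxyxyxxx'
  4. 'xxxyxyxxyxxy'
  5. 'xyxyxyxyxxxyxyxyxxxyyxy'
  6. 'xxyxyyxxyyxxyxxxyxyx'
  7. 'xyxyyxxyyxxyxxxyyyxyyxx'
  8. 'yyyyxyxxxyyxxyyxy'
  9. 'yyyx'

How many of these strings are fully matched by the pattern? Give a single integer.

5

1 → match
2 → match
3 → no match — must end with 'y'
4 → match
5 → match
6 → no match — must end with 'y'
7 → no match — must end with 'y'
8 → match
9 → no match — must end with 'y'
Total matched: 5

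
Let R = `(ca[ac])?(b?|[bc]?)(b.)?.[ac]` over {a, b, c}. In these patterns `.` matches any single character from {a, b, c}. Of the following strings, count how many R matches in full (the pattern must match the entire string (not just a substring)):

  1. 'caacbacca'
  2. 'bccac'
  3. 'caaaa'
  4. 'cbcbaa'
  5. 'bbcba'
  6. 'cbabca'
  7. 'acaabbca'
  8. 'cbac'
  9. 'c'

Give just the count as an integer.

2

1. 'caacbacca' → no match
2. 'bccac' → no match
3. 'caaaa' → match
4. 'cbcbaa' → no match
5. 'bbcba' → match
6. 'cbabca' → no match
7. 'acaabbca' → no match
8. 'cbac' → no match
9. 'c' → no match
Total matched: 2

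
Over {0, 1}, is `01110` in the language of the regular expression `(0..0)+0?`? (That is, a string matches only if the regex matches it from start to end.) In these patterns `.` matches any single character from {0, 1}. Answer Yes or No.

No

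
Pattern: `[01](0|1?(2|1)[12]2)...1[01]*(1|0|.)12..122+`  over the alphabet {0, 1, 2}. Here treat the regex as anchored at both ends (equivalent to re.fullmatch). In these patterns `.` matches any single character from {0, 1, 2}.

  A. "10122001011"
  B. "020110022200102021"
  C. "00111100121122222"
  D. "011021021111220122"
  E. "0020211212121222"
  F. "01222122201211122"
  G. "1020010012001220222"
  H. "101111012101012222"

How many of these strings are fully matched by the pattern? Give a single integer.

A → no match — must end with "2"
B → no match — must end with "2"
C → no match
D → no match
E → match
F → no match
G → no match
H → no match
Total matched: 1

1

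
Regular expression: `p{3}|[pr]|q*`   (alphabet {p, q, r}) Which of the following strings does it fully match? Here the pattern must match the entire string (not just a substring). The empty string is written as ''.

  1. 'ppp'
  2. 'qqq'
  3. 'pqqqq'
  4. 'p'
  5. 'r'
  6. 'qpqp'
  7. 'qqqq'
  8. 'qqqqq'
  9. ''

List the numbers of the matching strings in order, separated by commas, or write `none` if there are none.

1, 2, 4, 5, 7, 8, 9

1 → match
2 → match
3 → no match
4 → match
5 → match
6 → no match
7 → match
8 → match
9 → match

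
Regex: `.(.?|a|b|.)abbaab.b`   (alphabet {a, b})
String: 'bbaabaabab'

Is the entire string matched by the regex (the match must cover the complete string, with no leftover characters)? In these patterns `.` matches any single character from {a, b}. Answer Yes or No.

No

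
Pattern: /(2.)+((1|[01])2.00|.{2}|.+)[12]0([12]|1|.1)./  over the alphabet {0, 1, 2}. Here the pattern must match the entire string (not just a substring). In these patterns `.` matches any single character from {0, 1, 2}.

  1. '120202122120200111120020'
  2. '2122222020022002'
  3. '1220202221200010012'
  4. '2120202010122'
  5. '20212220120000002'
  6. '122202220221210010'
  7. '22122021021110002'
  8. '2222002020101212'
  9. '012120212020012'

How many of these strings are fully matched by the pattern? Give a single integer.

0

1 → no match — must start with '2'
2 → no match
3 → no match — must start with '2'
4 → no match
5 → no match
6 → no match — must start with '2'
7 → no match
8 → no match
9 → no match — must start with '2'
Total matched: 0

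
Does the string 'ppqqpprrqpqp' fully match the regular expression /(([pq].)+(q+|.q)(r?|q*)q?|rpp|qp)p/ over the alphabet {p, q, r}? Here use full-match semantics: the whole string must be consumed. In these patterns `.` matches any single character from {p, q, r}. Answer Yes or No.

No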